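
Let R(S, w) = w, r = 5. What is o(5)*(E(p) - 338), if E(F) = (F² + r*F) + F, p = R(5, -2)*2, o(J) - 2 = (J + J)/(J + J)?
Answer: -1038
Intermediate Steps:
o(J) = 3 (o(J) = 2 + (J + J)/(J + J) = 2 + (2*J)/((2*J)) = 2 + (2*J)*(1/(2*J)) = 2 + 1 = 3)
p = -4 (p = -2*2 = -4)
E(F) = F² + 6*F (E(F) = (F² + 5*F) + F = F² + 6*F)
o(5)*(E(p) - 338) = 3*(-4*(6 - 4) - 338) = 3*(-4*2 - 338) = 3*(-8 - 338) = 3*(-346) = -1038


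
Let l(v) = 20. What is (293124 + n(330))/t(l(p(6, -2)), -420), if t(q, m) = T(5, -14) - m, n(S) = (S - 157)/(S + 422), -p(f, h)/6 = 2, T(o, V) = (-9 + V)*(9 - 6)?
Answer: 220429421/263952 ≈ 835.11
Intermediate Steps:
T(o, V) = -27 + 3*V (T(o, V) = (-9 + V)*3 = -27 + 3*V)
p(f, h) = -12 (p(f, h) = -6*2 = -12)
n(S) = (-157 + S)/(422 + S)
t(q, m) = -69 - m (t(q, m) = (-27 + 3*(-14)) - m = (-27 - 42) - m = -69 - m)
(293124 + n(330))/t(l(p(6, -2)), -420) = (293124 + (-157 + 330)/(422 + 330))/(-69 - 1*(-420)) = (293124 + 173/752)/(-69 + 420) = (293124 + (1/752)*173)/351 = (293124 + 173/752)*(1/351) = (220429421/752)*(1/351) = 220429421/263952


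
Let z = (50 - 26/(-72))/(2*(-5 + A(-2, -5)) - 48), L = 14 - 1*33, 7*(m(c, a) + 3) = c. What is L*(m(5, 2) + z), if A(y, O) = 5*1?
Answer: 766441/12096 ≈ 63.363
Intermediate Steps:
m(c, a) = -3 + c/7
L = -19 (L = 14 - 33 = -19)
A(y, O) = 5
z = -1813/1728 (z = (50 - 26/(-72))/(2*(-5 + 5) - 48) = (50 - 26*(-1/72))/(2*0 - 48) = (50 + 13/36)/(0 - 48) = (1813/36)/(-48) = (1813/36)*(-1/48) = -1813/1728 ≈ -1.0492)
L*(m(5, 2) + z) = -19*((-3 + (1/7)*5) - 1813/1728) = -19*((-3 + 5/7) - 1813/1728) = -19*(-16/7 - 1813/1728) = -19*(-40339/12096) = 766441/12096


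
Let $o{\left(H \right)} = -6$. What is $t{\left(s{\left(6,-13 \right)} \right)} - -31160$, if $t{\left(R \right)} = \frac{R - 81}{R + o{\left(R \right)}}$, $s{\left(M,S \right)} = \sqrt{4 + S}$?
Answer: $31171 + 5 i \approx 31171.0 + 5.0 i$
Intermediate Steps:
$t{\left(R \right)} = \frac{-81 + R}{-6 + R}$ ($t{\left(R \right)} = \frac{R - 81}{R - 6} = \frac{-81 + R}{-6 + R}$)
$t{\left(s{\left(6,-13 \right)} \right)} - -31160 = \frac{-81 + \sqrt{4 - 13}}{-6 + \sqrt{4 - 13}} - -31160 = \frac{-81 + \sqrt{-9}}{-6 + \sqrt{-9}} + 31160 = \frac{-81 + 3 i}{-6 + 3 i} + 31160 = \frac{-6 - 3 i}{45} \left(-81 + 3 i\right) + 31160 = \frac{\left(-81 + 3 i\right) \left(-6 - 3 i\right)}{45} + 31160 = 31160 + \frac{\left(-81 + 3 i\right) \left(-6 - 3 i\right)}{45}$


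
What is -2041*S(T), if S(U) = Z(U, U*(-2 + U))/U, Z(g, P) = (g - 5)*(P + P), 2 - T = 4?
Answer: -114296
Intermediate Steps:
T = -2 (T = 2 - 1*4 = 2 - 4 = -2)
Z(g, P) = 2*P*(-5 + g) (Z(g, P) = (-5 + g)*(2*P) = 2*P*(-5 + g))
S(U) = 2*(-5 + U)*(-2 + U) (S(U) = (2*(U*(-2 + U))*(-5 + U))/U = (2*U*(-5 + U)*(-2 + U))/U = 2*(-5 + U)*(-2 + U))
-2041*S(T) = -4082*(-5 - 2)*(-2 - 2) = -4082*(-7)*(-4) = -2041*56 = -114296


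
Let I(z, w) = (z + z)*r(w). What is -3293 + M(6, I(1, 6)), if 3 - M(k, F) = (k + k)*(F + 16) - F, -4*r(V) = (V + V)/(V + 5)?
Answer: -3476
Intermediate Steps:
r(V) = -V/(2*(5 + V)) (r(V) = -(V + V)/(4*(V + 5)) = -2*V/(4*(5 + V)) = -V/(2*(5 + V)))
I(z, w) = -2*w*z/(10 + 2*w) (I(z, w) = (z + z)*(-w/(10 + 2*w)) = (2*z)*(-w/(10 + 2*w)) = -2*w*z/(10 + 2*w))
M(k, F) = 3 + F - 2*k*(16 + F) (M(k, F) = 3 - ((k + k)*(F + 16) - F) = 3 - ((2*k)*(16 + F) - F) = 3 - (2*k*(16 + F) - F) = 3 - (-F + 2*k*(16 + F)) = 3 + (F - 2*k*(16 + F)) = 3 + F - 2*k*(16 + F))
-3293 + M(6, I(1, 6)) = -3293 + (3 - 1*6*1/(5 + 6) - 32*6 - 2*(-1*6*1/(5 + 6))*6) = -3293 + (3 - 1*6*1/11 - 192 - 2*(-1*6*1/11)*6) = -3293 + (3 - 1*6*1*1/11 - 192 - 2*(-1*6*1*1/11)*6) = -3293 + (3 - 6/11 - 192 - 2*(-6/11)*6) = -3293 + (3 - 6/11 - 192 + 72/11) = -3293 - 183 = -3476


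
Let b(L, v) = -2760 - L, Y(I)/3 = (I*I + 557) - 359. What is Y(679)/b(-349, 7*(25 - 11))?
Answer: -1383717/2411 ≈ -573.92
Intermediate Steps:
Y(I) = 594 + 3*I**2 (Y(I) = 3*((I*I + 557) - 359) = 3*((I**2 + 557) - 359) = 3*((557 + I**2) - 359) = 3*(198 + I**2) = 594 + 3*I**2)
Y(679)/b(-349, 7*(25 - 11)) = (594 + 3*679**2)/(-2760 - 1*(-349)) = (594 + 3*461041)/(-2760 + 349) = (594 + 1383123)/(-2411) = 1383717*(-1/2411) = -1383717/2411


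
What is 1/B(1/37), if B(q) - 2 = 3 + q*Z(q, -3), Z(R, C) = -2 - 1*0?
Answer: 37/183 ≈ 0.20219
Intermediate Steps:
Z(R, C) = -2 (Z(R, C) = -2 + 0 = -2)
B(q) = 5 - 2*q (B(q) = 2 + (3 + q*(-2)) = 2 + (3 - 2*q) = 5 - 2*q)
1/B(1/37) = 1/(5 - 2/37) = 1/(183/37) = 37/183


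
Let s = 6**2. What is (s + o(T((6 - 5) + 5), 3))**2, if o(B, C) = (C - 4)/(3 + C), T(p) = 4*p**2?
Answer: 46225/36 ≈ 1284.0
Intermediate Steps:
o(B, C) = (-4 + C)/(3 + C)
s = 36
(s + o(T((6 - 5) + 5), 3))**2 = (36 + (-4 + 3)/(3 + 3))**2 = (36 - 1/6)**2 = (215/6)**2 = 46225/36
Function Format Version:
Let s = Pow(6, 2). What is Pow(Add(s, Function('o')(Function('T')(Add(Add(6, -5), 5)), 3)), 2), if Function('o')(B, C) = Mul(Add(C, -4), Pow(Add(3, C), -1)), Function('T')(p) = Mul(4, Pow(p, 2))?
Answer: Rational(46225, 36) ≈ 1284.0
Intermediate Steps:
Function('o')(B, C) = Mul(Pow(Add(3, C), -1), Add(-4, C)) (Function('o')(B, C) = Mul(Add(-4, C), Pow(Add(3, C), -1)) = Mul(Pow(Add(3, C), -1), Add(-4, C)))
s = 36
Pow(Add(s, Function('o')(Function('T')(Add(Add(6, -5), 5)), 3)), 2) = Pow(Add(36, Mul(Pow(Add(3, 3), -1), Add(-4, 3))), 2) = Pow(Add(36, Mul(Pow(6, -1), -1)), 2) = Pow(Add(36, Mul(Rational(1, 6), -1)), 2) = Pow(Add(36, Rational(-1, 6)), 2) = Pow(Rational(215, 6), 2) = Rational(46225, 36)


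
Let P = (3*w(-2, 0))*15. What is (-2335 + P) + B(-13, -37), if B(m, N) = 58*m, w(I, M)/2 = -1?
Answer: -3179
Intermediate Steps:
w(I, M) = -2 (w(I, M) = 2*(-1) = -2)
P = -90 (P = (3*(-2))*15 = -6*15 = -90)
(-2335 + P) + B(-13, -37) = (-2335 - 90) + 58*(-13) = -2425 - 754 = -3179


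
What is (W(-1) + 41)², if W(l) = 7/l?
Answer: 1156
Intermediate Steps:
(W(-1) + 41)² = (7/(-1) + 41)² = (7*(-1) + 41)² = (-7 + 41)² = 34² = 1156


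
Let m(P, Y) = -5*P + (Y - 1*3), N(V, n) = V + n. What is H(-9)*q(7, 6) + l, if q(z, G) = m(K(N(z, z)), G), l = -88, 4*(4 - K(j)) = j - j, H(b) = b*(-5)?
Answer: -853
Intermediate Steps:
H(b) = -5*b
K(j) = 4 (K(j) = 4 - (j - j)/4 = 4 - ¼*0 = 4 + 0 = 4)
m(P, Y) = -3 + Y - 5*P (m(P, Y) = -5*P + (Y - 3) = -5*P + (-3 + Y) = -3 + Y - 5*P)
q(z, G) = -23 + G (q(z, G) = -3 + G - 5*4 = -3 + G - 20 = -23 + G)
H(-9)*q(7, 6) + l = (-5*(-9))*(-23 + 6) - 88 = 45*(-17) - 88 = -765 - 88 = -853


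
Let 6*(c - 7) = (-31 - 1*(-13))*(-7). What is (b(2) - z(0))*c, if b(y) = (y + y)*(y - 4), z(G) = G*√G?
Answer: -224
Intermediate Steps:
z(G) = G^(3/2)
b(y) = 2*y*(-4 + y) (b(y) = (2*y)*(-4 + y) = 2*y*(-4 + y))
c = 28 (c = 7 + ((-31 - 1*(-13))*(-7))/6 = 7 + ((-31 + 13)*(-7))/6 = 7 + (-18*(-7))/6 = 7 + (⅙)*126 = 7 + 21 = 28)
(b(2) - z(0))*c = (2*2*(-4 + 2) - 0^(3/2))*28 = (2*2*(-2) - 1*0)*28 = (-8 + 0)*28 = -8*28 = -224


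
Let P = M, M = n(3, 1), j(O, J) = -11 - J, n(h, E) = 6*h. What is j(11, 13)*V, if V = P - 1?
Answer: -408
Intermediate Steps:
M = 18 (M = 6*3 = 18)
P = 18
V = 17 (V = 18 - 1 = 17)
j(11, 13)*V = (-11 - 1*13)*17 = (-11 - 13)*17 = -24*17 = -408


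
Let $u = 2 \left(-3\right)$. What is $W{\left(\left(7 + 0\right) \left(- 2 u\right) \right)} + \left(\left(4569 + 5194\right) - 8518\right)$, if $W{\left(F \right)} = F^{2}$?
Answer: $8301$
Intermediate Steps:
$u = -6$
$W{\left(\left(7 + 0\right) \left(- 2 u\right) \right)} + \left(\left(4569 + 5194\right) - 8518\right) = \left(\left(7 + 0\right) \left(\left(-2\right) \left(-6\right)\right)\right)^{2} + \left(\left(4569 + 5194\right) - 8518\right) = \left(7 \cdot 12\right)^{2} + \left(9763 - 8518\right) = 84^{2} + 1245 = 7056 + 1245 = 8301$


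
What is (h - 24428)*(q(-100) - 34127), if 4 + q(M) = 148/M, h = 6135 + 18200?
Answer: 79358016/25 ≈ 3.1743e+6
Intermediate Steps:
h = 24335
q(M) = -4 + 148/M
(h - 24428)*(q(-100) - 34127) = (24335 - 24428)*((-4 + 148/(-100)) - 34127) = -93*((-4 + 148*(-1/100)) - 34127) = -93*((-4 - 37/25) - 34127) = -93*(-137/25 - 34127) = -93*(-853312/25) = 79358016/25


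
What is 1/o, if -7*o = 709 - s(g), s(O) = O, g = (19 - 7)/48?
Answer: -4/405 ≈ -0.0098765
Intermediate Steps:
g = ¼ (g = 12*(1/48) = ¼ ≈ 0.25000)
o = -405/4 (o = -(709 - 1*¼)/7 = -(709 - ¼)/7 = -⅐*2835/4 = -405/4 ≈ -101.25)
1/o = 1/(-405/4) = -4/405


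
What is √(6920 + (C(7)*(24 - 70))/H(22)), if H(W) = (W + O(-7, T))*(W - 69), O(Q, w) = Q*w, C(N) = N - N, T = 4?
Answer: 2*√1730 ≈ 83.187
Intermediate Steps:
C(N) = 0
H(W) = (-69 + W)*(-28 + W) (H(W) = (W - 7*4)*(W - 69) = (W - 28)*(-69 + W) = (-28 + W)*(-69 + W) = (-69 + W)*(-28 + W))
√(6920 + (C(7)*(24 - 70))/H(22)) = √(6920 + (0*(24 - 70))/(1932 + 22² - 97*22)) = √(6920 + (0*(-46))/(1932 + 484 - 2134)) = √(6920 + 0/282) = √(6920 + 0*(1/282)) = √(6920 + 0) = √6920 = 2*√1730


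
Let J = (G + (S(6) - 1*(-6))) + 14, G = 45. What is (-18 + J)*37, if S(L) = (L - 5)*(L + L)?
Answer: 2183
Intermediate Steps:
S(L) = 2*L*(-5 + L) (S(L) = (-5 + L)*(2*L) = 2*L*(-5 + L))
J = 77 (J = (45 + (2*6*(-5 + 6) - 1*(-6))) + 14 = (45 + (2*6*1 + 6)) + 14 = (45 + (12 + 6)) + 14 = (45 + 18) + 14 = 63 + 14 = 77)
(-18 + J)*37 = (-18 + 77)*37 = 59*37 = 2183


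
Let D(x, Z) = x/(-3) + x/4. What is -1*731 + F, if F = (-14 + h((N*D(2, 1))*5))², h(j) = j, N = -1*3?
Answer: -2395/4 ≈ -598.75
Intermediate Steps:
D(x, Z) = -x/12 (D(x, Z) = x*(-⅓) + x*(¼) = -x/3 + x/4 = -x/12)
N = -3
F = 529/4 (F = (-14 - (-1)*2/4*5)² = (-14 - 3*(-⅙)*5)² = (-14 + (½)*5)² = (-14 + 5/2)² = (-23/2)² = 529/4 ≈ 132.25)
-1*731 + F = -1*731 + 529/4 = -731 + 529/4 = -2395/4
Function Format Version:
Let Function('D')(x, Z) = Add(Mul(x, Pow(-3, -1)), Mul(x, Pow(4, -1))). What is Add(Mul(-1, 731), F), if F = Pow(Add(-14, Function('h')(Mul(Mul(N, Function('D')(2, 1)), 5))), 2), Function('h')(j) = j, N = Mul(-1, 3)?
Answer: Rational(-2395, 4) ≈ -598.75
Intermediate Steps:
Function('D')(x, Z) = Mul(Rational(-1, 12), x) (Function('D')(x, Z) = Add(Mul(x, Rational(-1, 3)), Mul(x, Rational(1, 4))) = Add(Mul(Rational(-1, 3), x), Mul(Rational(1, 4), x)) = Mul(Rational(-1, 12), x))
N = -3
F = Rational(529, 4) (F = Pow(Add(-14, Mul(Mul(-3, Mul(Rational(-1, 12), 2)), 5)), 2) = Pow(Add(-14, Mul(Mul(-3, Rational(-1, 6)), 5)), 2) = Pow(Add(-14, Mul(Rational(1, 2), 5)), 2) = Pow(Add(-14, Rational(5, 2)), 2) = Pow(Rational(-23, 2), 2) = Rational(529, 4) ≈ 132.25)
Add(Mul(-1, 731), F) = Add(Mul(-1, 731), Rational(529, 4)) = Add(-731, Rational(529, 4)) = Rational(-2395, 4)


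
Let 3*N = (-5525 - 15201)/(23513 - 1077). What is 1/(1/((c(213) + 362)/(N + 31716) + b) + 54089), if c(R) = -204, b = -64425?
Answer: 68764656304593/3719411493791770876 ≈ 1.8488e-5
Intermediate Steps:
N = -10363/33654 (N = ((-5525 - 15201)/(23513 - 1077))/3 = (-20726/22436)/3 = (-20726*1/22436)/3 = (⅓)*(-10363/11218) = -10363/33654 ≈ -0.30793)
1/(1/((c(213) + 362)/(N + 31716) + b) + 54089) = 1/(1/((-204 + 362)/(-10363/33654 + 31716) - 64425) + 54089) = 1/(1/(158/(1067359901/33654) - 64425) + 54089) = 1/(1/(158*(33654/1067359901) - 64425) + 54089) = 1/(1/(5317332/1067359901 - 64425) + 54089) = 1/(1/(-68764656304593/1067359901) + 54089) = 1/(-1067359901/68764656304593 + 54089) = 1/(3719411493791770876/68764656304593) = 68764656304593/3719411493791770876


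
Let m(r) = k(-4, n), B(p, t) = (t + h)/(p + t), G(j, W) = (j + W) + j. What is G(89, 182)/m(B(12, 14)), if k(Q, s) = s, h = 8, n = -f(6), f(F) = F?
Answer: -60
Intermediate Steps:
G(j, W) = W + 2*j (G(j, W) = (W + j) + j = W + 2*j)
n = -6 (n = -1*6 = -6)
B(p, t) = (8 + t)/(p + t) (B(p, t) = (t + 8)/(p + t) = (8 + t)/(p + t))
m(r) = -6
G(89, 182)/m(B(12, 14)) = (182 + 2*89)/(-6) = (182 + 178)*(-⅙) = 360*(-⅙) = -60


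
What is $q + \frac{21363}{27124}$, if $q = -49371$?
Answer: $- \frac{1339117641}{27124} \approx -49370.0$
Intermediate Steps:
$q + \frac{21363}{27124} = -49371 + \frac{21363}{27124} = - \frac{1339117641}{27124}$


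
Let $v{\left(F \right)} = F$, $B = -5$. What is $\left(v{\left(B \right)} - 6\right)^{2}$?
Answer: $121$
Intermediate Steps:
$\left(v{\left(B \right)} - 6\right)^{2} = \left(-5 - 6\right)^{2} = \left(-11\right)^{2} = 121$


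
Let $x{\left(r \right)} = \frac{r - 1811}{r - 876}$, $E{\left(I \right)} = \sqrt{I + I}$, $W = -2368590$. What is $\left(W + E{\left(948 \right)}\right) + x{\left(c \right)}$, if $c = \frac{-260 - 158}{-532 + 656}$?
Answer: $- \frac{129137782899}{54521} + 2 \sqrt{474} \approx -2.3685 \cdot 10^{6}$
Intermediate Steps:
$c = - \frac{209}{62}$ ($c = - \frac{418}{124} = \left(-418\right) \frac{1}{124} = - \frac{209}{62} \approx -3.371$)
$E{\left(I \right)} = \sqrt{2} \sqrt{I}$ ($E{\left(I \right)} = \sqrt{2 I} = \sqrt{2} \sqrt{I}$)
$x{\left(r \right)} = \frac{-1811 + r}{-876 + r}$
$\left(W + E{\left(948 \right)}\right) + x{\left(c \right)} = \left(-2368590 + \sqrt{2} \sqrt{948}\right) + \frac{-1811 - \frac{209}{62}}{-876 - \frac{209}{62}} = \left(-2368590 + \sqrt{2} \cdot 2 \sqrt{237}\right) + \frac{1}{- \frac{54521}{62}} \left(- \frac{112491}{62}\right) = \left(-2368590 + 2 \sqrt{474}\right) - - \frac{112491}{54521} = \left(-2368590 + 2 \sqrt{474}\right) + \frac{112491}{54521} = - \frac{129137782899}{54521} + 2 \sqrt{474}$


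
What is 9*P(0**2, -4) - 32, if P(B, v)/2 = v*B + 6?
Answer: 76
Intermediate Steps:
P(B, v) = 12 + 2*B*v (P(B, v) = 2*(v*B + 6) = 2*(B*v + 6) = 2*(6 + B*v) = 12 + 2*B*v)
9*P(0**2, -4) - 32 = 9*(12 + 2*0**2*(-4)) - 32 = 9*(12 + 2*0*(-4)) - 32 = 9*(12 + 0) - 32 = 9*12 - 32 = 108 - 32 = 76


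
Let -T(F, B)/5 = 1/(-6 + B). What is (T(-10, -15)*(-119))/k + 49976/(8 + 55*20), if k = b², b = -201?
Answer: 1514286737/33573231 ≈ 45.104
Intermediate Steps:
T(F, B) = -5/(-6 + B)
k = 40401 (k = (-201)² = 40401)
(T(-10, -15)*(-119))/k + 49976/(8 + 55*20) = (-5/(-6 - 15)*(-119))/40401 + 49976/(8 + 55*20) = (-5/(-21)*(-119))*(1/40401) + 49976/(8 + 1100) = (-5*(-1/21)*(-119))*(1/40401) + 49976/1108 = ((5/21)*(-119))*(1/40401) + 49976*(1/1108) = -85/3*1/40401 + 12494/277 = -85/121203 + 12494/277 = 1514286737/33573231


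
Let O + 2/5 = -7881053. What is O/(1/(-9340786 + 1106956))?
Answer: 64891253916522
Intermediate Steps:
O = -39405267/5 (O = -⅖ - 7881053 = -39405267/5 ≈ -7.8811e+6)
O/(1/(-9340786 + 1106956)) = -39405267/(5*(1/(-9340786 + 1106956))) = -39405267/(5*(1/(-8233830))) = -39405267/(5*(-1/8233830)) = -39405267/5*(-8233830) = 64891253916522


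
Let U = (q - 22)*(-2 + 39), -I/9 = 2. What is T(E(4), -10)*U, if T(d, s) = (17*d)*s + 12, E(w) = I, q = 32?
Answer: 1136640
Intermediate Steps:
I = -18 (I = -9*2 = -18)
E(w) = -18
U = 370 (U = (32 - 22)*(-2 + 39) = 10*37 = 370)
T(d, s) = 12 + 17*d*s (T(d, s) = 17*d*s + 12 = 12 + 17*d*s)
T(E(4), -10)*U = (12 + 17*(-18)*(-10))*370 = (12 + 3060)*370 = 3072*370 = 1136640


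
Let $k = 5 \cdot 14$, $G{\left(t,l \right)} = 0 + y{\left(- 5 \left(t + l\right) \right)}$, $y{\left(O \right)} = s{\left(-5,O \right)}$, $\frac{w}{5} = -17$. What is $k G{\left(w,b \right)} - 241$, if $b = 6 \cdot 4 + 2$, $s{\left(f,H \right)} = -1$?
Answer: $-311$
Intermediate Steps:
$w = -85$ ($w = 5 \left(-17\right) = -85$)
$y{\left(O \right)} = -1$
$b = 26$ ($b = 24 + 2 = 26$)
$G{\left(t,l \right)} = -1$ ($G{\left(t,l \right)} = 0 - 1 = -1$)
$k = 70$
$k G{\left(w,b \right)} - 241 = 70 \left(-1\right) - 241 = -70 - 241 = -311$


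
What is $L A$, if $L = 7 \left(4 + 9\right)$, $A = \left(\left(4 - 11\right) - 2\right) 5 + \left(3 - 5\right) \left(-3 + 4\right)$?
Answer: $-4277$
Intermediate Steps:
$A = -47$ ($A = \left(\left(4 - 11\right) - 2\right) 5 - 2 = \left(-7 - 2\right) 5 - 2 = \left(-9\right) 5 - 2 = -45 - 2 = -47$)
$L = 91$ ($L = 7 \cdot 13 = 91$)
$L A = 91 \left(-47\right) = -4277$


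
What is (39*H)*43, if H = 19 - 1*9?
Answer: 16770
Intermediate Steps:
H = 10 (H = 19 - 9 = 10)
(39*H)*43 = (39*10)*43 = 390*43 = 16770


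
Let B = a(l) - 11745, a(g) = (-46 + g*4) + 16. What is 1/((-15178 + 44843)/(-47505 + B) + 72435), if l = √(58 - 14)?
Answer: 50908671353712/3687544133695766765 + 47464*√11/3687544133695766765 ≈ 1.3806e-5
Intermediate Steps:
l = 2*√11 (l = √44 = 2*√11 ≈ 6.6332)
a(g) = -30 + 4*g (a(g) = (-46 + 4*g) + 16 = -30 + 4*g)
B = -11775 + 8*√11 (B = (-30 + 4*(2*√11)) - 11745 = (-30 + 8*√11) - 11745 = -11775 + 8*√11 ≈ -11748.)
1/((-15178 + 44843)/(-47505 + B) + 72435) = 1/((-15178 + 44843)/(-47505 + (-11775 + 8*√11)) + 72435) = 1/(29665/(-59280 + 8*√11) + 72435) = 1/(72435 + 29665/(-59280 + 8*√11))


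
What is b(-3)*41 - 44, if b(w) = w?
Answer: -167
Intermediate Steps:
b(-3)*41 - 44 = -3*41 - 44 = -123 - 44 = -167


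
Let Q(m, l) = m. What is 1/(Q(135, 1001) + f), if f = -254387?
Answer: -1/254252 ≈ -3.9331e-6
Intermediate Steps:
1/(Q(135, 1001) + f) = 1/(135 - 254387) = 1/(-254252) = -1/254252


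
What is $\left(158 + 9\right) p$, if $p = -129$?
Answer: $-21543$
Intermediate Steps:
$\left(158 + 9\right) p = \left(158 + 9\right) \left(-129\right) = 167 \left(-129\right) = -21543$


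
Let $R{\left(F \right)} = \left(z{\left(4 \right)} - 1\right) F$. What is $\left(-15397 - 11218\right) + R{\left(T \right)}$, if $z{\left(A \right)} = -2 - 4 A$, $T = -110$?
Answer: $-24525$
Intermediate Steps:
$R{\left(F \right)} = - 19 F$ ($R{\left(F \right)} = \left(\left(-2 - 16\right) - 1\right) F = \left(-18 - 1\right) F = - 19 F$)
$\left(-15397 - 11218\right) + R{\left(T \right)} = \left(-15397 - 11218\right) - -2090 = -26615 + 2090 = -24525$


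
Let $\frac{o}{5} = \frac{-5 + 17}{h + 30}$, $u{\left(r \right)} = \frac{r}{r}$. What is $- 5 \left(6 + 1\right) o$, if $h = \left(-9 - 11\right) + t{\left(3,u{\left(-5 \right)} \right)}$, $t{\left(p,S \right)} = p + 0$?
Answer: $- \frac{2100}{13} \approx -161.54$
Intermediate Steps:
$u{\left(r \right)} = 1$
$t{\left(p,S \right)} = p$
$h = -17$ ($h = \left(-9 - 11\right) + 3 = -20 + 3 = -17$)
$o = \frac{60}{13}$ ($o = 5 \frac{-5 + 17}{-17 + 30} = 5 \cdot \frac{12}{13} = \frac{60}{13} \approx 4.6154$)
$- 5 \left(6 + 1\right) o = - 5 \left(6 + 1\right) \frac{60}{13} = \left(-5\right) 7 \cdot \frac{60}{13} = \left(-35\right) \frac{60}{13} = - \frac{2100}{13}$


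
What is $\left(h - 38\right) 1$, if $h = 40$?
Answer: $2$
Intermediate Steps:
$\left(h - 38\right) 1 = \left(40 - 38\right) 1 = 2 \cdot 1 = 2$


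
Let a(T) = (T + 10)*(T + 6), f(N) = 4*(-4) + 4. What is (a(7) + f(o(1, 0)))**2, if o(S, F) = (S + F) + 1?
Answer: 43681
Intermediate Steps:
o(S, F) = 1 + F + S (o(S, F) = (F + S) + 1 = 1 + F + S)
f(N) = -12 (f(N) = -16 + 4 = -12)
a(T) = (6 + T)*(10 + T) (a(T) = (10 + T)*(6 + T) = (6 + T)*(10 + T))
(a(7) + f(o(1, 0)))**2 = ((60 + 7**2 + 16*7) - 12)**2 = ((60 + 49 + 112) - 12)**2 = (221 - 12)**2 = 209**2 = 43681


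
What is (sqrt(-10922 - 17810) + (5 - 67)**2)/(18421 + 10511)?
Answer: 961/7233 + I*sqrt(7183)/14466 ≈ 0.13286 + 0.0058587*I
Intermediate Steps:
(sqrt(-10922 - 17810) + (5 - 67)**2)/(18421 + 10511) = (sqrt(-28732) + (-62)**2)/28932 = (2*I*sqrt(7183) + 3844)*(1/28932) = (3844 + 2*I*sqrt(7183))*(1/28932) = 961/7233 + I*sqrt(7183)/14466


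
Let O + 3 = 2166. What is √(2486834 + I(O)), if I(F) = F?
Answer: √2488997 ≈ 1577.7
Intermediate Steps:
O = 2163 (O = -3 + 2166 = 2163)
√(2486834 + I(O)) = √(2486834 + 2163) = √2488997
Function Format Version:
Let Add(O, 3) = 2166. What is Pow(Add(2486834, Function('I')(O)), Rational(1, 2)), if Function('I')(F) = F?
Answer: Pow(2488997, Rational(1, 2)) ≈ 1577.7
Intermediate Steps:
O = 2163 (O = Add(-3, 2166) = 2163)
Pow(Add(2486834, Function('I')(O)), Rational(1, 2)) = Pow(Add(2486834, 2163), Rational(1, 2)) = Pow(2488997, Rational(1, 2))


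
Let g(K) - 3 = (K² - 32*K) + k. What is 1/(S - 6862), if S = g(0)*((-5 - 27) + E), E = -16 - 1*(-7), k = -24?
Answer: -1/6001 ≈ -0.00016664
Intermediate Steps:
E = -9 (E = -16 + 7 = -9)
g(K) = -21 + K² - 32*K (g(K) = 3 + ((K² - 32*K) - 24) = 3 + (-24 + K² - 32*K) = -21 + K² - 32*K)
S = 861 (S = (-21 + 0² - 32*0)*((-5 - 27) - 9) = (-21 + 0 + 0)*(-32 - 9) = -21*(-41) = 861)
1/(S - 6862) = 1/(861 - 6862) = 1/(-6001) = -1/6001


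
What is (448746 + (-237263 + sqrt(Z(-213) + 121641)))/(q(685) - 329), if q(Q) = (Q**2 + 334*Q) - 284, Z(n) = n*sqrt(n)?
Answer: 211483/697402 + sqrt(121641 - 213*I*sqrt(213))/697402 ≈ 0.30374 - 6.3897e-6*I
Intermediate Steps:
Z(n) = n**(3/2)
q(Q) = -284 + Q**2 + 334*Q
(448746 + (-237263 + sqrt(Z(-213) + 121641)))/(q(685) - 329) = (448746 + (-237263 + sqrt((-213)**(3/2) + 121641)))/((-284 + 685**2 + 334*685) - 329) = (448746 + (-237263 + sqrt(-213*I*sqrt(213) + 121641)))/((-284 + 469225 + 228790) - 329) = (448746 + (-237263 + sqrt(121641 - 213*I*sqrt(213))))/(697731 - 329) = (211483 + sqrt(121641 - 213*I*sqrt(213)))/697402 = (211483 + sqrt(121641 - 213*I*sqrt(213)))*(1/697402) = 211483/697402 + sqrt(121641 - 213*I*sqrt(213))/697402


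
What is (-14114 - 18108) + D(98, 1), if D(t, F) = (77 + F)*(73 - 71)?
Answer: -32066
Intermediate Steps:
D(t, F) = 154 + 2*F (D(t, F) = (77 + F)*2 = 154 + 2*F)
(-14114 - 18108) + D(98, 1) = (-14114 - 18108) + (154 + 2*1) = -32222 + (154 + 2) = -32222 + 156 = -32066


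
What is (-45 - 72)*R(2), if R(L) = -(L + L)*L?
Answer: 936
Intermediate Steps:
R(L) = -2*L² (R(L) = -2*L*L = -2*L²)
(-45 - 72)*R(2) = (-45 - 72)*(-2*2²) = -(-234)*4 = -117*(-8) = 936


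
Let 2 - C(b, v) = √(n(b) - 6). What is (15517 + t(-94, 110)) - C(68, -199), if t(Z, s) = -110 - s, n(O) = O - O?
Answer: 15295 + I*√6 ≈ 15295.0 + 2.4495*I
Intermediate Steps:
n(O) = 0
C(b, v) = 2 - I*√6 (C(b, v) = 2 - √(0 - 6) = 2 - √(-6) = 2 - I*√6)
(15517 + t(-94, 110)) - C(68, -199) = (15517 + (-110 - 1*110)) - (2 - I*√6) = (15517 + (-110 - 110)) + (-2 + I*√6) = (15517 - 220) + (-2 + I*√6) = 15297 + (-2 + I*√6) = 15295 + I*√6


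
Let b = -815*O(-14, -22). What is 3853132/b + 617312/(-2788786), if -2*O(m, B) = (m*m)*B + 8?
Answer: -1478531468539/611399498710 ≈ -2.4183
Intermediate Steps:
O(m, B) = -4 - B*m²/2 (O(m, B) = -((m*m)*B + 8)/2 = -(m²*B + 8)/2 = -(B*m² + 8)/2 = -(8 + B*m²)/2 = -4 - B*m²/2)
b = -1753880 (b = -815*(-4 - ½*(-22)*(-14)²) = -815*(-4 - ½*(-22)*196) = -815*(-4 + 2156) = -815*2152 = -1753880)
3853132/b + 617312/(-2788786) = 3853132/(-1753880) + 617312/(-2788786) = 3853132*(-1/1753880) + 617312*(-1/2788786) = -963283/438470 - 308656/1394393 = -1478531468539/611399498710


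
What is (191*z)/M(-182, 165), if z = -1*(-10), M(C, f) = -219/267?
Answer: -169990/73 ≈ -2328.6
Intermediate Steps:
M(C, f) = -73/89 (M(C, f) = -219*1/267 = -73/89)
z = 10
(191*z)/M(-182, 165) = (191*10)/(-73/89) = 1910*(-89/73) = -169990/73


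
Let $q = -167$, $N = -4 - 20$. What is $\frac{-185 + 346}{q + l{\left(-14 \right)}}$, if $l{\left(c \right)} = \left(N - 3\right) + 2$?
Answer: $- \frac{161}{192} \approx -0.83854$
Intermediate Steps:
$N = -24$ ($N = -4 - 20 = -24$)
$l{\left(c \right)} = -25$ ($l{\left(c \right)} = \left(-24 - 3\right) + 2 = -27 + 2 = -25$)
$\frac{-185 + 346}{q + l{\left(-14 \right)}} = \frac{-185 + 346}{-167 - 25} = \frac{161}{-192} = 161 \left(- \frac{1}{192}\right) = - \frac{161}{192}$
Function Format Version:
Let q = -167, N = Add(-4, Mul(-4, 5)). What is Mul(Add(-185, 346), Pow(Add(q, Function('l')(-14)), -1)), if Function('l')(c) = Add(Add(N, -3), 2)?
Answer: Rational(-161, 192) ≈ -0.83854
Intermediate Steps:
N = -24 (N = Add(-4, -20) = -24)
Function('l')(c) = -25 (Function('l')(c) = Add(Add(-24, -3), 2) = Add(-27, 2) = -25)
Mul(Add(-185, 346), Pow(Add(q, Function('l')(-14)), -1)) = Mul(Add(-185, 346), Pow(Add(-167, -25), -1)) = Mul(161, Pow(-192, -1)) = Mul(161, Rational(-1, 192)) = Rational(-161, 192)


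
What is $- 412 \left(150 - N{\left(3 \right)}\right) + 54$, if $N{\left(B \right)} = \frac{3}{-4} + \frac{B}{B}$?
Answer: $-61643$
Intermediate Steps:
$N{\left(B \right)} = \frac{1}{4}$ ($N{\left(B \right)} = 3 \left(- \frac{1}{4}\right) + 1 = - \frac{3}{4} + 1 = \frac{1}{4}$)
$- 412 \left(150 - N{\left(3 \right)}\right) + 54 = - 412 \left(150 - \frac{1}{4}\right) + 54 = \left(-412\right) \frac{599}{4} + 54 = -61697 + 54 = -61643$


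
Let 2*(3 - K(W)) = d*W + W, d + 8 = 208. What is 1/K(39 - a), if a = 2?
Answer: -2/7431 ≈ -0.00026914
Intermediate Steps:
d = 200 (d = -8 + 208 = 200)
K(W) = 3 - 201*W/2 (K(W) = 3 - (200*W + W)/2 = 3 - 201*W/2)
1/K(39 - a) = 1/(3 - 201*(39 - 1*2)/2) = 1/(3 - 201*(39 - 2)/2) = 1/(3 - 201/2*37) = 1/(3 - 7437/2) = 1/(-7431/2) = -2/7431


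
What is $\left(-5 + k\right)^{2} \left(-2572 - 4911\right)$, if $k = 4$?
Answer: $-7483$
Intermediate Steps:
$\left(-5 + k\right)^{2} \left(-2572 - 4911\right) = \left(-5 + 4\right)^{2} \left(-2572 - 4911\right) = \left(-1\right)^{2} \left(-7483\right) = 1 \left(-7483\right) = -7483$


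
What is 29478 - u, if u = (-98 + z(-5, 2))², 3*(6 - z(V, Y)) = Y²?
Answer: 186902/9 ≈ 20767.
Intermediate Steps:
z(V, Y) = 6 - Y²/3
u = 78400/9 (u = (-98 + (6 - ⅓*2²))² = (-98 + (6 - ⅓*4))² = (-98 + (6 - 4/3))² = (-98 + 14/3)² = (-280/3)² = 78400/9 ≈ 8711.1)
29478 - u = 29478 - 1*78400/9 = 29478 - 78400/9 = 186902/9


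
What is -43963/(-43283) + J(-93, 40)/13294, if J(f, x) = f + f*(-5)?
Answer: 300272699/287702101 ≈ 1.0437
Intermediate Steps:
J(f, x) = -4*f (J(f, x) = f - 5*f = -4*f)
-43963/(-43283) + J(-93, 40)/13294 = -43963/(-43283) - 4*(-93)/13294 = -43963*(-1/43283) + 372*(1/13294) = 43963/43283 + 186/6647 = 300272699/287702101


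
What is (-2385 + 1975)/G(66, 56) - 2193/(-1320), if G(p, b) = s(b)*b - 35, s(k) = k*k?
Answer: 128169311/77255640 ≈ 1.6590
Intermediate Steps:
s(k) = k²
G(p, b) = -35 + b³ (G(p, b) = b²*b - 35 = b³ - 35 = -35 + b³)
(-2385 + 1975)/G(66, 56) - 2193/(-1320) = (-2385 + 1975)/(-35 + 56³) - 2193/(-1320) = -410/(-35 + 175616) - 2193*(-1/1320) = -410/175581 + 731/440 = 128169311/77255640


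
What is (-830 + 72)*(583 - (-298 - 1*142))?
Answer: -775434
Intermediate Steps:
(-830 + 72)*(583 - (-298 - 1*142)) = -758*(583 - (-298 - 142)) = -758*(583 - 1*(-440)) = -758*(583 + 440) = -758*1023 = -775434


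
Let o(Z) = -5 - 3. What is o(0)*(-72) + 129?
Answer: 705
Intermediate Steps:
o(Z) = -8
o(0)*(-72) + 129 = -8*(-72) + 129 = 576 + 129 = 705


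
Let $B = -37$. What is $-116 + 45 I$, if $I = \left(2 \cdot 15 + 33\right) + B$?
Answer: $1054$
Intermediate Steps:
$I = 26$ ($I = \left(2 \cdot 15 + 33\right) - 37 = \left(30 + 33\right) - 37 = 63 - 37 = 26$)
$-116 + 45 I = -116 + 45 \cdot 26 = -116 + 1170 = 1054$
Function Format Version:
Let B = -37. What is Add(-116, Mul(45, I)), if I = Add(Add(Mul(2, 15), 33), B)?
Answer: 1054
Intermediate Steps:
I = 26 (I = Add(Add(Mul(2, 15), 33), -37) = Add(Add(30, 33), -37) = Add(63, -37) = 26)
Add(-116, Mul(45, I)) = Add(-116, Mul(45, 26)) = Add(-116, 1170) = 1054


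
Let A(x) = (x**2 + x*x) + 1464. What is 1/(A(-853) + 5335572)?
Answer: 1/6792254 ≈ 1.4723e-7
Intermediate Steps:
A(x) = 1464 + 2*x**2 (A(x) = (x**2 + x**2) + 1464 = 2*x**2 + 1464 = 1464 + 2*x**2)
1/(A(-853) + 5335572) = 1/((1464 + 2*(-853)**2) + 5335572) = 1/((1464 + 2*727609) + 5335572) = 1/((1464 + 1455218) + 5335572) = 1/(1456682 + 5335572) = 1/6792254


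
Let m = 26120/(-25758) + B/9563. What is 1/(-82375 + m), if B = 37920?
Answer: -123161877/10145096138975 ≈ -1.2140e-5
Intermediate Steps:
m = 363478900/123161877 (m = 26120/(-25758) + 37920/9563 = 26120*(-1/25758) + 37920*(1/9563) = -13060/12879 + 37920/9563 = 363478900/123161877 ≈ 2.9512)
1/(-82375 + m) = 1/(-82375 + 363478900/123161877) = 1/(-10145096138975/123161877) = -123161877/10145096138975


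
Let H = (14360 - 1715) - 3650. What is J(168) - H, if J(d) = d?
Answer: -8827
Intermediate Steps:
H = 8995 (H = 12645 - 3650 = 8995)
J(168) - H = 168 - 1*8995 = 168 - 8995 = -8827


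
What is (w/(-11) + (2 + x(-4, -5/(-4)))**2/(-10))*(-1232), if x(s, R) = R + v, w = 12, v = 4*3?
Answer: 299957/10 ≈ 29996.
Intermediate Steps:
v = 12
x(s, R) = 12 + R (x(s, R) = R + 12 = 12 + R)
(w/(-11) + (2 + x(-4, -5/(-4)))**2/(-10))*(-1232) = (12/(-11) + (2 + (12 - 5/(-4)))**2/(-10))*(-1232) = (12*(-1/11) + (2 + (12 - 5*(-1/4)))**2*(-1/10))*(-1232) = (-12/11 + (2 + (12 + 5/4))**2*(-1/10))*(-1232) = (-12/11 + (2 + 53/4)**2*(-1/10))*(-1232) = (-12/11 + (61/4)**2*(-1/10))*(-1232) = (-12/11 + (3721/16)*(-1/10))*(-1232) = (-12/11 - 3721/160)*(-1232) = -42851/1760*(-1232) = 299957/10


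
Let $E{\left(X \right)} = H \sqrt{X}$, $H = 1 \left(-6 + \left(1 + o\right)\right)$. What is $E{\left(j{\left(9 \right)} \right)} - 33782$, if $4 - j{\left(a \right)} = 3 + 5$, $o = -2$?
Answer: $-33782 - 14 i \approx -33782.0 - 14.0 i$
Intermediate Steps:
$H = -7$ ($H = 1 \left(-6 + \left(1 - 2\right)\right) = 1 \left(-6 - 1\right) = 1 \left(-7\right) = -7$)
$j{\left(a \right)} = -4$ ($j{\left(a \right)} = 4 - \left(3 + 5\right) = 4 - 8 = -4$)
$E{\left(X \right)} = - 7 \sqrt{X}$
$E{\left(j{\left(9 \right)} \right)} - 33782 = - 7 \sqrt{-4} - 33782 = - 7 \cdot 2 i - 33782 = - 14 i - 33782 = -33782 - 14 i$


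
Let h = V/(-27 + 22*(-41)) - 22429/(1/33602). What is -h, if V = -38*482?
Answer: 700149432366/929 ≈ 7.5366e+8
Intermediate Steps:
V = -18316
h = -700149432366/929 (h = -18316/(-27 + 22*(-41)) - 22429/(1/33602) = -18316/(-27 - 902) - 22429/1/33602 = -18316/(-929) - 22429*33602 = -18316*(-1/929) - 753659258 = 18316/929 - 753659258 = -700149432366/929 ≈ -7.5366e+8)
-h = -1*(-700149432366/929) = 700149432366/929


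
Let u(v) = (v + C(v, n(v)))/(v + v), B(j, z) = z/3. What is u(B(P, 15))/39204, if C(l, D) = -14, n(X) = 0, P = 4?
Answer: -1/43560 ≈ -2.2957e-5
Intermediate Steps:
B(j, z) = z/3 (B(j, z) = z*(⅓) = z/3)
u(v) = (-14 + v)/(2*v) (u(v) = (v - 14)/(v + v) = (-14 + v)/((2*v)) = (-14 + v)*(1/(2*v)) = (-14 + v)/(2*v))
u(B(P, 15))/39204 = ((-14 + (⅓)*15)/(2*(((⅓)*15))))/39204 = ((½)*(-14 + 5)/5)*(1/39204) = ((½)*(⅕)*(-9))*(1/39204) = -9/10*1/39204 = -1/43560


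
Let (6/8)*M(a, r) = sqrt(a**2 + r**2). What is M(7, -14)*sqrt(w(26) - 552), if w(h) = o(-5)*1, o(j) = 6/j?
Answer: 28*I*sqrt(2766)/3 ≈ 490.87*I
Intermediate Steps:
M(a, r) = 4*sqrt(a**2 + r**2)/3
w(h) = -6/5 (w(h) = (6/(-5))*1 = (6*(-1/5))*1 = -6/5*1 = -6/5)
M(7, -14)*sqrt(w(26) - 552) = (4*sqrt(7**2 + (-14)**2)/3)*sqrt(-6/5 - 552) = (4*sqrt(49 + 196)/3)*sqrt(-2766/5) = (4*sqrt(245)/3)*(I*sqrt(13830)/5) = (4*(7*sqrt(5))/3)*(I*sqrt(13830)/5) = (28*sqrt(5)/3)*(I*sqrt(13830)/5) = 28*I*sqrt(2766)/3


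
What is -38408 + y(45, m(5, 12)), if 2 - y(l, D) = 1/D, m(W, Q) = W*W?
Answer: -960151/25 ≈ -38406.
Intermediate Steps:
m(W, Q) = W²
y(l, D) = 2 - 1/D
-38408 + y(45, m(5, 12)) = -38408 + (2 - 1/(5²)) = -38408 + (2 - 1/25) = -38408 + 49/25 = -960151/25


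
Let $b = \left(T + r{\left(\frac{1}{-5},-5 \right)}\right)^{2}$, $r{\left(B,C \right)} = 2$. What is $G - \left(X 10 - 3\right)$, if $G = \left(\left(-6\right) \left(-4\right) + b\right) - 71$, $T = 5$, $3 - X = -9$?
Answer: $-115$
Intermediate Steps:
$X = 12$ ($X = 3 - -9 = 3 + 9 = 12$)
$b = 49$ ($b = \left(5 + 2\right)^{2} = 7^{2} = 49$)
$G = 2$ ($G = \left(\left(-6\right) \left(-4\right) + 49\right) - 71 = \left(24 + 49\right) - 71 = 73 - 71 = 2$)
$G - \left(X 10 - 3\right) = 2 - \left(12 \cdot 10 - 3\right) = 2 - \left(120 - 3\right) = 2 - 117 = -115$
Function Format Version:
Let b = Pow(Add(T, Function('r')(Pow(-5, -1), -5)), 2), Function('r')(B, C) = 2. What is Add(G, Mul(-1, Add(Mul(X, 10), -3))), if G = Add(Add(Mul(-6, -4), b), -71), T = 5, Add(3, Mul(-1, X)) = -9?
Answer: -115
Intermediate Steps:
X = 12 (X = Add(3, Mul(-1, -9)) = Add(3, 9) = 12)
b = 49 (b = Pow(Add(5, 2), 2) = Pow(7, 2) = 49)
G = 2 (G = Add(Add(Mul(-6, -4), 49), -71) = Add(Add(24, 49), -71) = Add(73, -71) = 2)
Add(G, Mul(-1, Add(Mul(X, 10), -3))) = Add(2, Mul(-1, Add(Mul(12, 10), -3))) = Add(2, Mul(-1, Add(120, -3))) = Add(2, Mul(-1, 117)) = Add(2, -117) = -115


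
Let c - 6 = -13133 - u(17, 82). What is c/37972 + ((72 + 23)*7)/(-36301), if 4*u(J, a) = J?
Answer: -182519595/501244208 ≈ -0.36413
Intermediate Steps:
u(J, a) = J/4
c = -52525/4 (c = 6 + (-13133 - 17/4) = 6 - 52549/4 = -52525/4 ≈ -13131.)
c/37972 + ((72 + 23)*7)/(-36301) = -52525/4/37972 + ((72 + 23)*7)/(-36301) = -52525/4*1/37972 + (95*7)*(-1/36301) = -4775/13808 + 665*(-1/36301) = -4775/13808 - 665/36301 = -182519595/501244208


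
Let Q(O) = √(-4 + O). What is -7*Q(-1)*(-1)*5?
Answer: 35*I*√5 ≈ 78.262*I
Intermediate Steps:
-7*Q(-1)*(-1)*5 = -7*√(-4 - 1)*(-1)*5 = -7*√(-5)*(-1)*5 = -7*(I*√5)*(-1)*5 = -7*(-I*√5)*5 = -(-35)*I*√5 = 35*I*√5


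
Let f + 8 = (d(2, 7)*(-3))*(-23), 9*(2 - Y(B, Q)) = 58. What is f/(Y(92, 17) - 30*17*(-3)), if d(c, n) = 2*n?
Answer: 4311/6865 ≈ 0.62797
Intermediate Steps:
Y(B, Q) = -40/9 (Y(B, Q) = 2 - 1/9*58 = 2 - 58/9 = -40/9)
f = 958 (f = -8 + ((2*7)*(-3))*(-23) = -8 + (14*(-3))*(-23) = -8 - 42*(-23) = -8 + 966 = 958)
f/(Y(92, 17) - 30*17*(-3)) = 958/(-40/9 - 30*17*(-3)) = 958/(-40/9 - 510*(-3)) = 958/(-40/9 + 1530) = 958/(13730/9) = 958*(9/13730) = 4311/6865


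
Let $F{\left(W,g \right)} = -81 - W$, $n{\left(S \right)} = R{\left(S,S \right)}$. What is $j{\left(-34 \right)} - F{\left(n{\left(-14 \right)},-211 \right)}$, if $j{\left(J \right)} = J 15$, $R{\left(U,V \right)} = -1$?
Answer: $-430$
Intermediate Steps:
$n{\left(S \right)} = -1$
$j{\left(J \right)} = 15 J$
$j{\left(-34 \right)} - F{\left(n{\left(-14 \right)},-211 \right)} = 15 \left(-34\right) - \left(-81 - -1\right) = -510 - \left(-81 + 1\right) = -510 - -80 = -510 + 80 = -430$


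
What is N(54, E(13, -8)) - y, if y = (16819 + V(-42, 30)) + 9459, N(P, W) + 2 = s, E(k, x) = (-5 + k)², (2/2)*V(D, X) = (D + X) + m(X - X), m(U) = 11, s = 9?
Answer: -26270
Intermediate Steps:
V(D, X) = 11 + D + X (V(D, X) = (D + X) + 11 = 11 + D + X)
N(P, W) = 7 (N(P, W) = -2 + 9 = 7)
y = 26277 (y = (16819 + (11 - 42 + 30)) + 9459 = (16819 - 1) + 9459 = 16818 + 9459 = 26277)
N(54, E(13, -8)) - y = 7 - 1*26277 = 7 - 26277 = -26270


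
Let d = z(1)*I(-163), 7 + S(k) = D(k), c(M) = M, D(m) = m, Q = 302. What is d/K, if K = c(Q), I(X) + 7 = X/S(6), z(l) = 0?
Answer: 0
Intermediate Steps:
S(k) = -7 + k
I(X) = -7 - X (I(X) = -7 + X/(-7 + 6) = -7 + X/(-1) = -7 + X*(-1) = -7 - X)
K = 302
d = 0 (d = 0*(-7 - 1*(-163)) = 0*(-7 + 163) = 0*156 = 0)
d/K = 0/302 = 0*(1/302) = 0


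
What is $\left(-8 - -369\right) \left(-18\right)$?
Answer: $-6498$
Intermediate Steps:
$\left(-8 - -369\right) \left(-18\right) = \left(-8 + 369\right) \left(-18\right) = 361 \left(-18\right) = -6498$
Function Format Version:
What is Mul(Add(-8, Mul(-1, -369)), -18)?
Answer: -6498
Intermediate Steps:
Mul(Add(-8, Mul(-1, -369)), -18) = Mul(Add(-8, 369), -18) = Mul(361, -18) = -6498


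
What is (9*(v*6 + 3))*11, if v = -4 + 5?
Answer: 891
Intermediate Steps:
v = 1
(9*(v*6 + 3))*11 = (9*(1*6 + 3))*11 = (9*(6 + 3))*11 = (9*9)*11 = 81*11 = 891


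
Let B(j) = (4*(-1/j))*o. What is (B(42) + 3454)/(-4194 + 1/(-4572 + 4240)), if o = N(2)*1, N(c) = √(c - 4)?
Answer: -1146728/1392409 + 664*I*√2/29240589 ≈ -0.82356 + 3.2114e-5*I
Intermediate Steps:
N(c) = √(-4 + c)
o = I*√2 (o = √(-4 + 2)*1 = √(-2)*1 = (I*√2)*1 = I*√2 ≈ 1.4142*I)
B(j) = -4*I*√2/j (B(j) = (4*(-1/j))*(I*√2) = (-4/j)*(I*√2) = -4*I*√2/j)
(B(42) + 3454)/(-4194 + 1/(-4572 + 4240)) = (-4*I*√2/42 + 3454)/(-4194 + 1/(-4572 + 4240)) = (-4*I*√2*1/42 + 3454)/(-4194 + 1/(-332)) = (-2*I*√2/21 + 3454)/(-4194 - 1/332) = (3454 - 2*I*√2/21)/(-1392409/332) = (3454 - 2*I*√2/21)*(-332/1392409) = -1146728/1392409 + 664*I*√2/29240589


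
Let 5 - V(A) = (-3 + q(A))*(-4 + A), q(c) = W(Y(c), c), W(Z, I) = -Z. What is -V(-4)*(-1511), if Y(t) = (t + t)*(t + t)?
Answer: -802341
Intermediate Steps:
Y(t) = 4*t² (Y(t) = (2*t)*(2*t) = 4*t²)
q(c) = -4*c²
V(A) = 5 - (-4 + A)*(-3 - 4*A²) (V(A) = 5 - (-3 - 4*A²)*(-4 + A) = 5 - (-4 + A)*(-3 - 4*A²))
-V(-4)*(-1511) = -(-7 - 16*(-4)² + 3*(-4) + 4*(-4)³)*(-1511) = -(-7 - 16*16 - 12 + 4*(-64))*(-1511) = -(-7 - 256 - 12 - 256)*(-1511) = -(-531)*(-1511) = -1*802341 = -802341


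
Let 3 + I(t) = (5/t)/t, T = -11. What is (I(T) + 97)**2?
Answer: 129481641/14641 ≈ 8843.8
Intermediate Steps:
I(t) = -3 + 5/t**2 (I(t) = -3 + (5/t)/t = -3 + 5/t**2)
(I(T) + 97)**2 = ((-3 + 5/(-11)**2) + 97)**2 = ((-3 + 5*(1/121)) + 97)**2 = ((-3 + 5/121) + 97)**2 = (-358/121 + 97)**2 = (11379/121)**2 = 129481641/14641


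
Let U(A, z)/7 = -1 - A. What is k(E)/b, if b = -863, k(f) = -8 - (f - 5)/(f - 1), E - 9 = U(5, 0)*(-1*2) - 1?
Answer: 815/78533 ≈ 0.010378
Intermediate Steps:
U(A, z) = -7 - 7*A (U(A, z) = 7*(-1 - A) = -7 - 7*A)
E = 92 (E = 9 + ((-7 - 7*5)*(-1*2) - 1) = 9 + ((-7 - 35)*(-2) - 1) = 9 + (-42*(-2) - 1) = 9 + (84 - 1) = 9 + 83 = 92)
k(f) = -8 - (-5 + f)/(-1 + f)
k(E)/b = ((13 - 9*92)/(-1 + 92))/(-863) = ((13 - 828)/91)*(-1/863) = ((1/91)*(-815))*(-1/863) = -815/91*(-1/863) = 815/78533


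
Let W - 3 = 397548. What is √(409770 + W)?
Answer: √807321 ≈ 898.51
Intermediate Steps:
W = 397551 (W = 3 + 397548 = 397551)
√(409770 + W) = √(409770 + 397551) = √807321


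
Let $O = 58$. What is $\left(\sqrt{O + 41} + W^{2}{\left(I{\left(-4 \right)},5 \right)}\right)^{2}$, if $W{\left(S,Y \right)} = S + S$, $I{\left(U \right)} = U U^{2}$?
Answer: $268435555 + 98304 \sqrt{11} \approx 2.6876 \cdot 10^{8}$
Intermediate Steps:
$I{\left(U \right)} = U^{3}$
$W{\left(S,Y \right)} = 2 S$
$\left(\sqrt{O + 41} + W^{2}{\left(I{\left(-4 \right)},5 \right)}\right)^{2} = \left(\sqrt{58 + 41} + \left(2 \left(-4\right)^{3}\right)^{2}\right)^{2} = \left(\sqrt{99} + \left(2 \left(-64\right)\right)^{2}\right)^{2} = \left(3 \sqrt{11} + \left(-128\right)^{2}\right)^{2} = \left(3 \sqrt{11} + 16384\right)^{2} = \left(16384 + 3 \sqrt{11}\right)^{2}$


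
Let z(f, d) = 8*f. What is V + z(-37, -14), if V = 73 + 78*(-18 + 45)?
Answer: 1883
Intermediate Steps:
V = 2179 (V = 73 + 78*27 = 73 + 2106 = 2179)
V + z(-37, -14) = 2179 + 8*(-37) = 2179 - 296 = 1883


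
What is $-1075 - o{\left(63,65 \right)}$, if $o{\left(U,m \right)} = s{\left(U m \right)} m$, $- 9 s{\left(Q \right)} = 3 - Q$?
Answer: $- \frac{91885}{3} \approx -30628.0$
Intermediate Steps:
$s{\left(Q \right)} = - \frac{1}{3} + \frac{Q}{9}$ ($s{\left(Q \right)} = - \frac{3 - Q}{9} = - \frac{1}{3} + \frac{Q}{9}$)
$o{\left(U,m \right)} = m \left(- \frac{1}{3} + \frac{U m}{9}\right)$ ($o{\left(U,m \right)} = \left(- \frac{1}{3} + \frac{U m}{9}\right) m = m \left(- \frac{1}{3} + \frac{U m}{9}\right)$)
$-1075 - o{\left(63,65 \right)} = -1075 - \frac{1}{9} \cdot 65 \left(-3 + 63 \cdot 65\right) = -1075 - \frac{1}{9} \cdot 65 \left(-3 + 4095\right) = -1075 - \frac{1}{9} \cdot 65 \cdot 4092 = -1075 - \frac{88660}{3} = - \frac{91885}{3}$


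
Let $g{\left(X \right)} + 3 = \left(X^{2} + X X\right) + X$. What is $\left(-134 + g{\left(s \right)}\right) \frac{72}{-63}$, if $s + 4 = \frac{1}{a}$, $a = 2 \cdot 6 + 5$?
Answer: $\frac{254032}{2023} \approx 125.57$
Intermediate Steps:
$a = 17$ ($a = 12 + 5 = 17$)
$s = - \frac{67}{17}$ ($s = -4 + \frac{1}{17} = - \frac{67}{17} \approx -3.9412$)
$g{\left(X \right)} = -3 + X + 2 X^{2}$ ($g{\left(X \right)} = -3 + \left(\left(X^{2} + X X\right) + X\right) = -3 + \left(\left(X^{2} + X^{2}\right) + X\right) = -3 + \left(2 X^{2} + X\right) = -3 + \left(X + 2 X^{2}\right) = -3 + X + 2 X^{2}$)
$\left(-134 + g{\left(s \right)}\right) \frac{72}{-63} = \left(-134 - \left(\frac{118}{17} - \frac{8978}{289}\right)\right) \frac{72}{-63} = \left(-134 - - \frac{6972}{289}\right) 72 \left(- \frac{1}{63}\right) = \left(-134 - - \frac{6972}{289}\right) \left(- \frac{8}{7}\right) = \left(-134 + \frac{6972}{289}\right) \left(- \frac{8}{7}\right) = \left(- \frac{31754}{289}\right) \left(- \frac{8}{7}\right) = \frac{254032}{2023}$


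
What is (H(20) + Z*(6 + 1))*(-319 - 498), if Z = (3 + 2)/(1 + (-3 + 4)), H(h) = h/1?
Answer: -61275/2 ≈ -30638.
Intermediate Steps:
H(h) = h (H(h) = h*1 = h)
Z = 5/2 (Z = 5/(1 + 1) = 5/2 ≈ 2.5000)
(H(20) + Z*(6 + 1))*(-319 - 498) = (20 + 5*(6 + 1)/2)*(-319 - 498) = (20 + (5/2)*7)*(-817) = (20 + 35/2)*(-817) = (75/2)*(-817) = -61275/2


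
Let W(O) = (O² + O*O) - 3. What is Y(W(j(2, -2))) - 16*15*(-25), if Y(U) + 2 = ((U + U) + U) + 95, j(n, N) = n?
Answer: 6108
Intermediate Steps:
W(O) = -3 + 2*O² (W(O) = (O² + O²) - 3 = 2*O² - 3 = -3 + 2*O²)
Y(U) = 93 + 3*U (Y(U) = -2 + (((U + U) + U) + 95) = -2 + ((2*U + U) + 95) = -2 + (3*U + 95) = -2 + (95 + 3*U) = 93 + 3*U)
Y(W(j(2, -2))) - 16*15*(-25) = (93 + 3*(-3 + 2*2²)) - 16*15*(-25) = (93 + 3*(-3 + 2*4)) - 240*(-25) = (93 + 3*(-3 + 8)) - 1*(-6000) = (93 + 3*5) + 6000 = (93 + 15) + 6000 = 108 + 6000 = 6108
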